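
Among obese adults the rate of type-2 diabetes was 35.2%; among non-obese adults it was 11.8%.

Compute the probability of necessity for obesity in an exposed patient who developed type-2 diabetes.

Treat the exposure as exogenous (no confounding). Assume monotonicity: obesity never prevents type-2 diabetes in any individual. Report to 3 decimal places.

PN ≈ 0.665

p₁ = 0.352, p₀ = 0.118.
Under exogeneity and monotonicity, PN = (p₁ − p₀) / p₁.
PN = (0.352 − 0.118) / 0.352 = 0.234 / 0.352 ≈ 0.6648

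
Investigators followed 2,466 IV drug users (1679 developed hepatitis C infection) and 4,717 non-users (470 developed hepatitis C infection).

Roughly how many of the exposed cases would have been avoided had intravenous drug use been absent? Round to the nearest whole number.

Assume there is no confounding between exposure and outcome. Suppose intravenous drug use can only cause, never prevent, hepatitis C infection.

p₁ = P(outcome | exposed) = 1679/2466 = 0.68086
p₀ = P(outcome | unexposed) = 470/4717 = 0.09964
PN = (p₁ − p₀)/p₁ = (0.68086 − 0.09964) / 0.68086 ≈ 0.85366.
Attributable cases ≈ PN × (exposed cases) = 0.85366 × 1679 ≈ 1433.29.

about 1433 cases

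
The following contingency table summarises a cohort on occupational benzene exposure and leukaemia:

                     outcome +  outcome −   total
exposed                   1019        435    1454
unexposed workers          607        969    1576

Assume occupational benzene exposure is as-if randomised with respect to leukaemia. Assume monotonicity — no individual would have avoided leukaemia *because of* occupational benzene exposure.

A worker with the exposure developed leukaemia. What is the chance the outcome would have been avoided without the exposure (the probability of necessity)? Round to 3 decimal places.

PN ≈ 0.450

p₁ = P(outcome | exposed) = 1019/1454 = 0.70083
p₀ = P(outcome | unexposed) = 607/1576 = 0.38515
Under exogeneity and monotonicity, PN = (p₁ − p₀) / p₁.
PN = (0.70083 − 0.38515) / 0.70083 = 0.31567 / 0.70083 ≈ 0.4504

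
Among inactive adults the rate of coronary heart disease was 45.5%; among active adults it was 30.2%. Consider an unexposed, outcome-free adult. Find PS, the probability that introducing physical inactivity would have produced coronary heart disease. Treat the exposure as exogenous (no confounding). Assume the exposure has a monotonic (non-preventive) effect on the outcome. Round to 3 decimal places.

p₁ = 0.455, p₀ = 0.302.
Under exogeneity and monotonicity, PS = (p₁ − p₀) / (1 − p₀).
PS = (0.455 − 0.302) / (1 − 0.302) = 0.153 / 0.698 ≈ 0.2192

PS ≈ 0.219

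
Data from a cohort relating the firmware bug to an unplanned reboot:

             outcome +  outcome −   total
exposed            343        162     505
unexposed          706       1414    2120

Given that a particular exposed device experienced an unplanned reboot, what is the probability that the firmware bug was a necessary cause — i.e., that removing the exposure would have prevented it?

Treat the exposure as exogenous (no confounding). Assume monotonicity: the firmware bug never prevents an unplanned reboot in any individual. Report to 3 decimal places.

PN ≈ 0.510

p₁ = P(outcome | exposed) = 343/505 = 0.67921
p₀ = P(outcome | unexposed) = 706/2120 = 0.33302
Under exogeneity and monotonicity, PN = (p₁ − p₀)/p₁.
PN = (0.67921 − 0.33302) / 0.67921 ≈ 0.5097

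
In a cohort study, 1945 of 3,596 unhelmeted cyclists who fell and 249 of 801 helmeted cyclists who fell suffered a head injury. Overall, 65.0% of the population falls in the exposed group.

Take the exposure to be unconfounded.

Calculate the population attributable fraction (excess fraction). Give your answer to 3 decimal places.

PAF ≈ 0.325

p₁ = P(outcome | exposed) = 1945/3596 = 0.54088
p₀ = P(outcome | unexposed) = 249/801 = 0.31086
Overall risk P(Y=1) = π·p₁ + (1−π)·p₀ = 0.65×0.54088 + 0.35×0.31086 = 0.46037.
Under exogeneity, PAF = [P(Y=1) − p₀] / P(Y=1).
PAF = (0.46037 − 0.31086) / 0.46037 ≈ 0.3248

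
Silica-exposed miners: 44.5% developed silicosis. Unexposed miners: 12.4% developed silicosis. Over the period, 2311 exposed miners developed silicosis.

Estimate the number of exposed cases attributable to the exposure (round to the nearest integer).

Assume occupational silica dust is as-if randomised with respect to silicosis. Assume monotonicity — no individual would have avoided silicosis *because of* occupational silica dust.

about 1667 cases

p₁ = 0.445, p₀ = 0.124.
PN = (p₁ − p₀)/p₁ = (0.445 − 0.124) / 0.445 ≈ 0.72135.
Attributable cases ≈ PN × (exposed cases) = 0.72135 × 2311 ≈ 1667.04.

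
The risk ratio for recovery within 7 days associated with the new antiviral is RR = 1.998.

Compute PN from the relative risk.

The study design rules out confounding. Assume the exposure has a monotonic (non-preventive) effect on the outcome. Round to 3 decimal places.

Under exogeneity and monotonicity, PN = (RR − 1) / RR = 1 − 1/RR.
PN = (1.998 − 1) / 1.998 = 0.998 / 1.998 ≈ 0.4995

PN ≈ 0.499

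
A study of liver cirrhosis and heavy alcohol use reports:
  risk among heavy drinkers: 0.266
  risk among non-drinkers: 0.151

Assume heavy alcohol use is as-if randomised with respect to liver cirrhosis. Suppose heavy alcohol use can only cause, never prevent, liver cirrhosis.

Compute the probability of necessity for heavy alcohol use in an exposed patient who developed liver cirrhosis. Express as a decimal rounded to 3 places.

Let p₁ = 0.266, p₀ = 0.151.
Under exogeneity and monotonicity, PN = (p₁ − p₀) / p₁.
PN = (0.266 − 0.151) / 0.266 = 0.115 / 0.266 ≈ 0.4323

PN ≈ 0.432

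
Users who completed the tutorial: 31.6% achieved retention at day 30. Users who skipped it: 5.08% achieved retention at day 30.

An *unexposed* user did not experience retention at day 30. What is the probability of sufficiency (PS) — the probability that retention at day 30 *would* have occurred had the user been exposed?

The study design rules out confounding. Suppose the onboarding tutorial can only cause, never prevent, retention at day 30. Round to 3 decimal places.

p₁ = 0.316, p₀ = 0.0508.
Under exogeneity and monotonicity, PS = (p₁ − p₀) / (1 − p₀).
PS = (0.316 − 0.0508) / (1 − 0.0508) = 0.2652 / 0.9492 ≈ 0.2794

PS ≈ 0.279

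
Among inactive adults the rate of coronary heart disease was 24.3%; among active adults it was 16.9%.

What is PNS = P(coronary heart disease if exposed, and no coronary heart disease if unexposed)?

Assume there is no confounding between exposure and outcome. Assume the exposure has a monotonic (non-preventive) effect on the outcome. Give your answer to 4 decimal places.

p₁ = 0.243, p₀ = 0.169.
Under exogeneity and monotonicity, PNS = p₁ − p₀.
PNS = 0.243 − 0.169 = 0.074

PNS ≈ 0.0740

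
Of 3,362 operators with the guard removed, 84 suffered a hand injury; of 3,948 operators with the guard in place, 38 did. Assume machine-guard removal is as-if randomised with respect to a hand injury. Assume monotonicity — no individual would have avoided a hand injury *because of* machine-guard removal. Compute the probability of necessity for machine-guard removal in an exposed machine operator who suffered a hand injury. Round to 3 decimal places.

PN ≈ 0.615

p₁ = P(outcome | exposed) = 84/3362 = 0.024985
p₀ = P(outcome | unexposed) = 38/3948 = 0.0096251
Under exogeneity and monotonicity, PN = (p₁ − p₀) / p₁.
PN = (0.024985 − 0.0096251) / 0.024985 = 0.01536 / 0.024985 ≈ 0.6148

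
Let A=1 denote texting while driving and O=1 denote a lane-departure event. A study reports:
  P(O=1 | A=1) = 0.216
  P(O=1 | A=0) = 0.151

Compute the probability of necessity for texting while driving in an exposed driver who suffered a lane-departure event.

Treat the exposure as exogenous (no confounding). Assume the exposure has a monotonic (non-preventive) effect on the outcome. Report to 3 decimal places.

Let p₁ = 0.216, p₀ = 0.151.
Under exogeneity and monotonicity, PN = (p₁ − p₀) / p₁.
PN = (0.216 − 0.151) / 0.216 = 0.065 / 0.216 ≈ 0.3009

PN ≈ 0.301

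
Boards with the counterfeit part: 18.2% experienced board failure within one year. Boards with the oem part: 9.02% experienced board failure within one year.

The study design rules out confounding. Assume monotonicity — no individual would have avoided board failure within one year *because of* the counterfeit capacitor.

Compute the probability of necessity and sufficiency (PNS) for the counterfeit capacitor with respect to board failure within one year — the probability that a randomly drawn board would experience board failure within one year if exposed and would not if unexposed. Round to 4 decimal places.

PNS ≈ 0.0918

p₁ = 0.182, p₀ = 0.0902.
Under exogeneity and monotonicity, PNS = p₁ − p₀.
PNS = 0.182 − 0.0902 = 0.0918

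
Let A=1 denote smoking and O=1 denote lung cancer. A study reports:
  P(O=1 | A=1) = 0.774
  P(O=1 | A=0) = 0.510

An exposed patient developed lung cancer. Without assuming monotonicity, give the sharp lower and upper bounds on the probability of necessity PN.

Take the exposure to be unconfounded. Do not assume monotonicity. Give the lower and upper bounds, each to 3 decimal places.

0.341 ≤ PN ≤ 0.633

Let p₁ = 0.774, p₀ = 0.51.
Under exogeneity alone the bounds on PN are max{0,(p₁−p₀)/p₁} ≤ PN ≤ min{1,(1−p₀)/p₁}.
  lower = (p₁ − p₀)/p₁ = 0.264 / 0.774 ≈ 0.3411
  upper = min{1, (1 − p₀)/p₁} = 0.49 / 0.774 ≈ 0.6331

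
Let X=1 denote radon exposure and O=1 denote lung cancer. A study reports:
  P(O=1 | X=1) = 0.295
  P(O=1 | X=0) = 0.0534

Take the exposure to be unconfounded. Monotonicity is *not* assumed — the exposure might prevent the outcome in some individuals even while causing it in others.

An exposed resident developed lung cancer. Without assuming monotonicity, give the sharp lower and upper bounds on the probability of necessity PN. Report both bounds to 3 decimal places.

0.819 ≤ PN ≤ 1.000

Let p₁ = 0.295, p₀ = 0.0534.
Under exogeneity alone the bounds on PN are max{0,(p₁−p₀)/p₁} ≤ PN ≤ min{1,(1−p₀)/p₁}.
  lower = (p₁ − p₀)/p₁ = 0.2416 / 0.295 ≈ 0.8190
  upper = min{1, (1 − p₀)/p₁} = 0.9466 / 0.295 ≈ 3.2088 → capped at 1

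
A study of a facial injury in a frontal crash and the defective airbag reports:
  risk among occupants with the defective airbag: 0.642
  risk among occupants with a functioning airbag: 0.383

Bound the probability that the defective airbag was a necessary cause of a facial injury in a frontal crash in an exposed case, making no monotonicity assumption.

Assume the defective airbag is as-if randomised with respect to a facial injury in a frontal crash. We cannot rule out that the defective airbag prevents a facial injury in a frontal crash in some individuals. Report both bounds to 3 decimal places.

0.403 ≤ PN ≤ 0.961

Let p₁ = 0.642, p₀ = 0.383.
Under exogeneity alone the bounds on PN are max{0,(p₁−p₀)/p₁} ≤ PN ≤ min{1,(1−p₀)/p₁}.
  lower = (p₁ − p₀)/p₁ = 0.259 / 0.642 ≈ 0.4034
  upper = min{1, (1 − p₀)/p₁} = 0.617 / 0.642 ≈ 0.9611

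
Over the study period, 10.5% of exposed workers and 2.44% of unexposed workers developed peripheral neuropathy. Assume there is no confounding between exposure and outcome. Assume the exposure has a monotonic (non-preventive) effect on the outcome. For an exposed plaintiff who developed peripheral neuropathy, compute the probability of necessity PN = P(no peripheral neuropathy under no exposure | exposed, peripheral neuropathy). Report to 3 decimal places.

p₁ = 0.105, p₀ = 0.0244.
Under exogeneity and monotonicity, PN = (p₁ − p₀) / p₁.
PN = (0.105 − 0.0244) / 0.105 = 0.0806 / 0.105 ≈ 0.7676

PN ≈ 0.768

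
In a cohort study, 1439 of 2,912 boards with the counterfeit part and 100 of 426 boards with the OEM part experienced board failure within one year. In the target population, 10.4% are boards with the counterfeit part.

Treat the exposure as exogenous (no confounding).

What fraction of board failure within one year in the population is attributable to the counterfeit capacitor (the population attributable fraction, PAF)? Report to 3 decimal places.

PAF ≈ 0.103

p₁ = P(outcome | exposed) = 1439/2912 = 0.49416
p₀ = P(outcome | unexposed) = 100/426 = 0.23474
Overall risk P(Y=1) = π·p₁ + (1−π)·p₀ = 0.104×0.49416 + 0.896×0.23474 = 0.26172.
Under exogeneity, PAF = [P(Y=1) − p₀] / P(Y=1).
PAF = (0.26172 − 0.23474) / 0.26172 ≈ 0.1031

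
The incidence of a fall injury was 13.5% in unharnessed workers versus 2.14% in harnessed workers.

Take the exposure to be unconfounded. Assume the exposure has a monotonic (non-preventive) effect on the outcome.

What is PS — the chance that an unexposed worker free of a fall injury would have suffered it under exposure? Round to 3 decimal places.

PS ≈ 0.116

p₁ = 0.135, p₀ = 0.0214.
Under exogeneity and monotonicity, PS = (p₁ − p₀) / (1 − p₀).
PS = (0.135 − 0.0214) / (1 − 0.0214) = 0.1136 / 0.9786 ≈ 0.1161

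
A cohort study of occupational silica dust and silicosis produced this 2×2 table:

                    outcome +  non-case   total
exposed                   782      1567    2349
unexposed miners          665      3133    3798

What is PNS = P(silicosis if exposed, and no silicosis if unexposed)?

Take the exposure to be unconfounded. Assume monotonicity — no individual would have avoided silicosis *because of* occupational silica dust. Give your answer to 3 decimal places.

PNS ≈ 0.158

p₁ = P(outcome | exposed) = 782/2349 = 0.33291
p₀ = P(outcome | unexposed) = 665/3798 = 0.17509
Under exogeneity and monotonicity, PNS = p₁ − p₀.
PNS = 0.33291 − 0.17509 = 0.15782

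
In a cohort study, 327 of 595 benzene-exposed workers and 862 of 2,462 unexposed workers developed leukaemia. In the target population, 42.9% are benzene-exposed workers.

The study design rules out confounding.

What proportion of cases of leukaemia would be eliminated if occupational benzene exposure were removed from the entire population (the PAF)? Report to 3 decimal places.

PAF ≈ 0.196

p₁ = P(outcome | exposed) = 327/595 = 0.54958
p₀ = P(outcome | unexposed) = 862/2462 = 0.35012
Overall risk P(Y=1) = π·p₁ + (1−π)·p₀ = 0.429×0.54958 + 0.571×0.35012 = 0.43569.
Under exogeneity, PAF = [P(Y=1) − p₀] / P(Y=1).
PAF = (0.43569 − 0.35012) / 0.43569 ≈ 0.1964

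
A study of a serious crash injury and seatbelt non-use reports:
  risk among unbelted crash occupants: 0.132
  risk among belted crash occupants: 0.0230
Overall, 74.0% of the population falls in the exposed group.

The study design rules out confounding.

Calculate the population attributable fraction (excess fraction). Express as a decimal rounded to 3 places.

PAF ≈ 0.778

Let p₁ = 0.132, p₀ = 0.023.
Overall risk P(Y=1) = π·p₁ + (1−π)·p₀ = 0.74×0.132 + 0.26×0.023 = 0.10366.
Under exogeneity, PAF = [P(Y=1) − p₀] / P(Y=1).
PAF = (0.10366 − 0.023) / 0.10366 ≈ 0.7781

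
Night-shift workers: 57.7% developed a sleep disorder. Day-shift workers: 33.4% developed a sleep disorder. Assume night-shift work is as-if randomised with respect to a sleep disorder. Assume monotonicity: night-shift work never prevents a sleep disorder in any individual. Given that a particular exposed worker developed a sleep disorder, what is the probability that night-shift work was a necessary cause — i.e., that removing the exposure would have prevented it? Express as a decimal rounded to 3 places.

p₁ = 0.577, p₀ = 0.334.
Under exogeneity and monotonicity, PN = (p₁ − p₀) / p₁.
PN = (0.577 − 0.334) / 0.577 = 0.243 / 0.577 ≈ 0.4211

PN ≈ 0.421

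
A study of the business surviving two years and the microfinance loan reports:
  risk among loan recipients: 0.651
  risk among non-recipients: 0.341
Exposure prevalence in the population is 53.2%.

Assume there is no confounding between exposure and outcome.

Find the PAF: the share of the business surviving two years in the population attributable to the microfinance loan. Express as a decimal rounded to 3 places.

PAF ≈ 0.326

Let p₁ = 0.651, p₀ = 0.341.
Overall risk P(Y=1) = π·p₁ + (1−π)·p₀ = 0.532×0.651 + 0.468×0.341 = 0.50592.
Under exogeneity, PAF = [P(Y=1) − p₀] / P(Y=1).
PAF = (0.50592 − 0.341) / 0.50592 ≈ 0.3260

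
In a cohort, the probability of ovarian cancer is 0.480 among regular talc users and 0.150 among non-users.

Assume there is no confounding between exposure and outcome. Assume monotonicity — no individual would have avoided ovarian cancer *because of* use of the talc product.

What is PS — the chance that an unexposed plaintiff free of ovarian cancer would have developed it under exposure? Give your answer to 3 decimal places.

PS ≈ 0.388

Let p₁ = 0.48, p₀ = 0.15.
Under exogeneity and monotonicity, PS = (p₁ − p₀) / (1 − p₀).
PS = (0.48 − 0.15) / (1 − 0.15) = 0.33 / 0.85 ≈ 0.3882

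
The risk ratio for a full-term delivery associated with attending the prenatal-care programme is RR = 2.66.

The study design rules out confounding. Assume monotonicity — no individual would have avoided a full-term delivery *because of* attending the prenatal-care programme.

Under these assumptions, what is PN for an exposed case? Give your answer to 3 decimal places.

Under exogeneity and monotonicity, PN = (RR − 1) / RR = 1 − 1/RR.
PN = (2.66 − 1) / 2.66 = 1.66 / 2.66 ≈ 0.6241

PN ≈ 0.624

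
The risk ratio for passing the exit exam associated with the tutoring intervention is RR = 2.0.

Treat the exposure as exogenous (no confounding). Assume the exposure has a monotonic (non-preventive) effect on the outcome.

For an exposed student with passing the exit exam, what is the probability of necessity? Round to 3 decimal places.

Under exogeneity and monotonicity, PN = (RR − 1) / RR = 1 − 1/RR.
PN = (2.0 − 1) / 2.0 = 1 / 2.0 ≈ 0.5000

PN ≈ 0.500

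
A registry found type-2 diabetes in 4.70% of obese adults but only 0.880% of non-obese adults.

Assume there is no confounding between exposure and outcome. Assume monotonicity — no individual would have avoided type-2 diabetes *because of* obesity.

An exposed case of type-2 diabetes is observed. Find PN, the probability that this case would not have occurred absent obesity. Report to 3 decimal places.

p₁ = 0.047, p₀ = 0.0088.
Under exogeneity and monotonicity, PN = (p₁ − p₀) / p₁.
PN = (0.047 − 0.0088) / 0.047 = 0.0382 / 0.047 ≈ 0.8128

PN ≈ 0.813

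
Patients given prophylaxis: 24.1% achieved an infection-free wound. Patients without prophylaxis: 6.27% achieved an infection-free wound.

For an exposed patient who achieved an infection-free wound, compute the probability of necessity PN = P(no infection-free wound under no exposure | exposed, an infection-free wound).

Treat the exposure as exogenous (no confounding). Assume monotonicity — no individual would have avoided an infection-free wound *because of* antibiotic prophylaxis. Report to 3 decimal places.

PN ≈ 0.740

p₁ = 0.241, p₀ = 0.0627.
Under exogeneity and monotonicity, PN = (p₁ − p₀) / p₁.
PN = (0.241 − 0.0627) / 0.241 = 0.1783 / 0.241 ≈ 0.7398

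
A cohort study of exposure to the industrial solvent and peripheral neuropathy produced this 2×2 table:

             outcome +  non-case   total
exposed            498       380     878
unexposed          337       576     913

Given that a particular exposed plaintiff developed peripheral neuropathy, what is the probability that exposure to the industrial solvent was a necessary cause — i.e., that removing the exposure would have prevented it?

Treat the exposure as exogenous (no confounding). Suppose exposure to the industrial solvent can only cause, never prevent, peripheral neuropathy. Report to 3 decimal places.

p₁ = P(outcome | exposed) = 498/878 = 0.5672
p₀ = P(outcome | unexposed) = 337/913 = 0.36911
Under exogeneity and monotonicity, PN = (p₁ − p₀)/p₁.
PN = (0.5672 − 0.36911) / 0.5672 ≈ 0.3492

PN ≈ 0.349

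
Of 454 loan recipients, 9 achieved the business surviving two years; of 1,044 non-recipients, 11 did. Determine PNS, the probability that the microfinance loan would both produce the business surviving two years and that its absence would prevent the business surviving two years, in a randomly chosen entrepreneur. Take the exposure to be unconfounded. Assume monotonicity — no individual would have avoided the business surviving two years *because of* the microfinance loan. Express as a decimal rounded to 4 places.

PNS ≈ 0.0093

p₁ = P(outcome | exposed) = 9/454 = 0.019824
p₀ = P(outcome | unexposed) = 11/1044 = 0.010536
Under exogeneity and monotonicity, PNS = p₁ − p₀.
PNS = 0.019824 − 0.010536 = 0.0092874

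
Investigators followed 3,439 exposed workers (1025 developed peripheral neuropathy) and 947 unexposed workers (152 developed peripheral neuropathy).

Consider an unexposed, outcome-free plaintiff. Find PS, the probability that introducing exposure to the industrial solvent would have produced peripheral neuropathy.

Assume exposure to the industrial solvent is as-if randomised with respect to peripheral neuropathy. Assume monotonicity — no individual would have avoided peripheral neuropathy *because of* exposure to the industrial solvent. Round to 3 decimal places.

PS ≈ 0.164

p₁ = P(outcome | exposed) = 1025/3439 = 0.29805
p₀ = P(outcome | unexposed) = 152/947 = 0.16051
Under exogeneity and monotonicity, PS = (p₁ − p₀) / (1 − p₀).
PS = (0.29805 − 0.16051) / (1 − 0.16051) = 0.13754 / 0.83949 ≈ 0.1638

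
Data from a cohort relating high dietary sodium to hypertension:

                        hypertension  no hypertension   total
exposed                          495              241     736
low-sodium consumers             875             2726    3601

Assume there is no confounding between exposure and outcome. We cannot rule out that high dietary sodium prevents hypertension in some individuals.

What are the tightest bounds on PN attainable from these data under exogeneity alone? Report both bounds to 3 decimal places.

0.639 ≤ PN ≤ 1.000

p₁ = P(outcome | exposed) = 495/736 = 0.67255
p₀ = P(outcome | unexposed) = 875/3601 = 0.24299
Under exogeneity alone the bounds on PN are max{0,(p₁−p₀)/p₁} ≤ PN ≤ min{1,(1−p₀)/p₁}.
  lower = (p₁ − p₀)/p₁ = 0.42957 / 0.67255 ≈ 0.6387
  upper = min{1, (1 − p₀)/p₁} = 0.75701 / 0.67255 ≈ 1.1256 → capped at 1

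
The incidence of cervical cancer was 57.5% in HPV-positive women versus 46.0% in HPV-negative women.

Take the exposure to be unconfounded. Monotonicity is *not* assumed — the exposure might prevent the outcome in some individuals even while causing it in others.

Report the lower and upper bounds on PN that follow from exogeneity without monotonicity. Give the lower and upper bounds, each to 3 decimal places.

p₁ = 0.575, p₀ = 0.46.
Under exogeneity alone the bounds on PN are max{0,(p₁−p₀)/p₁} ≤ PN ≤ min{1,(1−p₀)/p₁}.
  lower = (p₁ − p₀)/p₁ = 0.115 / 0.575 ≈ 0.2000
  upper = min{1, (1 − p₀)/p₁} = 0.54 / 0.575 ≈ 0.9391

0.200 ≤ PN ≤ 0.939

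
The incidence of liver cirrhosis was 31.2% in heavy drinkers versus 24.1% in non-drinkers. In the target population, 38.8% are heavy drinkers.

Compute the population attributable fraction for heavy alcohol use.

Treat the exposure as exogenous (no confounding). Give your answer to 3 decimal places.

PAF ≈ 0.103

p₁ = 0.312, p₀ = 0.241.
Overall risk P(Y=1) = π·p₁ + (1−π)·p₀ = 0.388×0.312 + 0.612×0.241 = 0.26855.
Under exogeneity, PAF = [P(Y=1) − p₀] / P(Y=1).
PAF = (0.26855 − 0.241) / 0.26855 ≈ 0.1026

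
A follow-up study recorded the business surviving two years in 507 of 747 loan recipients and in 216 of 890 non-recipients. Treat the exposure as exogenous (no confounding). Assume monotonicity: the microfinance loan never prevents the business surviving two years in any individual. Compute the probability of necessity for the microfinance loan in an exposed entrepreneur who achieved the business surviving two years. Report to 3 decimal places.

p₁ = P(outcome | exposed) = 507/747 = 0.67871
p₀ = P(outcome | unexposed) = 216/890 = 0.2427
Under exogeneity and monotonicity, PN = (p₁ − p₀) / p₁.
PN = (0.67871 − 0.2427) / 0.67871 = 0.43602 / 0.67871 ≈ 0.6424

PN ≈ 0.642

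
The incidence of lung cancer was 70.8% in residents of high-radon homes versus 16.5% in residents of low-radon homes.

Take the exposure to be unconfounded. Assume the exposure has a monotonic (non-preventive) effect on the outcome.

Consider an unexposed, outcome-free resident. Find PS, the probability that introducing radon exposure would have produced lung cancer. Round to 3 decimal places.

PS ≈ 0.650

p₁ = 0.708, p₀ = 0.165.
Under exogeneity and monotonicity, PS = (p₁ − p₀) / (1 − p₀).
PS = (0.708 − 0.165) / (1 − 0.165) = 0.543 / 0.835 ≈ 0.6503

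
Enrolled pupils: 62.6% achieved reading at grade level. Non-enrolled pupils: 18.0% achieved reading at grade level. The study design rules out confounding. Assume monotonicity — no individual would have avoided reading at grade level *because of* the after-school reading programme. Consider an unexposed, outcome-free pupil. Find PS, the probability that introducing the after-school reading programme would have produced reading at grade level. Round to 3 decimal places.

p₁ = 0.626, p₀ = 0.18.
Under exogeneity and monotonicity, PS = (p₁ − p₀) / (1 − p₀).
PS = (0.626 − 0.18) / (1 − 0.18) = 0.446 / 0.82 ≈ 0.5439

PS ≈ 0.544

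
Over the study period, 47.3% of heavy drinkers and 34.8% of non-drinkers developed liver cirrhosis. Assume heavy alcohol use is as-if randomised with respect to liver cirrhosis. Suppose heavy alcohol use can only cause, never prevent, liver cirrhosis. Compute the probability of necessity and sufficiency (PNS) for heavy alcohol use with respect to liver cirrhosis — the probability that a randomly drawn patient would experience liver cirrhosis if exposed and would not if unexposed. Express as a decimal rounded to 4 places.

PNS ≈ 0.1250

p₁ = 0.473, p₀ = 0.348.
Under exogeneity and monotonicity, PNS = p₁ − p₀.
PNS = 0.473 − 0.348 = 0.125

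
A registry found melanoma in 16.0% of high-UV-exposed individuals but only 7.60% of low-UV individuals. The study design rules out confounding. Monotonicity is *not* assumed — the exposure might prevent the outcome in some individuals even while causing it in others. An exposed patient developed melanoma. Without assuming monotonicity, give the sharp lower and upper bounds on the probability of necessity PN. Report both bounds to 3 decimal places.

0.525 ≤ PN ≤ 1.000

p₁ = 0.16, p₀ = 0.076.
Under exogeneity alone the bounds on PN are max{0,(p₁−p₀)/p₁} ≤ PN ≤ min{1,(1−p₀)/p₁}.
  lower = (p₁ − p₀)/p₁ = 0.084 / 0.16 ≈ 0.5250
  upper = min{1, (1 − p₀)/p₁} = 0.924 / 0.16 ≈ 5.7750 → capped at 1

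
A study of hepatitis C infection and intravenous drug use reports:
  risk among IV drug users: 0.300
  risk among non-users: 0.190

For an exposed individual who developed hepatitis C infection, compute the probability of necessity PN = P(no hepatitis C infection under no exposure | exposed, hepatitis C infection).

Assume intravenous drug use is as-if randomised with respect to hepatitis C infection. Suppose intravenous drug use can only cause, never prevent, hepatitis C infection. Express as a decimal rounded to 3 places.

PN ≈ 0.367

Let p₁ = 0.3, p₀ = 0.19.
Under exogeneity and monotonicity, PN = (p₁ − p₀) / p₁.
PN = (0.3 − 0.19) / 0.3 = 0.11 / 0.3 ≈ 0.3667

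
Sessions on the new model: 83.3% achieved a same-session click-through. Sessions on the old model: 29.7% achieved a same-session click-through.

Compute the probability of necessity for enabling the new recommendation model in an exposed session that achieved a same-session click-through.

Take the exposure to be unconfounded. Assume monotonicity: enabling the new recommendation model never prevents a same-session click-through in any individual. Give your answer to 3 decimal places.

PN ≈ 0.643

p₁ = 0.833, p₀ = 0.297.
Under exogeneity and monotonicity, PN = (p₁ − p₀) / p₁.
PN = (0.833 − 0.297) / 0.833 = 0.536 / 0.833 ≈ 0.6435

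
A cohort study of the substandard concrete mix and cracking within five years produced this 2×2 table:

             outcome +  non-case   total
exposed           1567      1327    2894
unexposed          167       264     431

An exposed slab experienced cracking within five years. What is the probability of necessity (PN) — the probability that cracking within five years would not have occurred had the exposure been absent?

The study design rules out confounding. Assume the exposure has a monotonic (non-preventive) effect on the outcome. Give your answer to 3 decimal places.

PN ≈ 0.284

p₁ = P(outcome | exposed) = 1567/2894 = 0.54147
p₀ = P(outcome | unexposed) = 167/431 = 0.38747
Under exogeneity and monotonicity, PN = (p₁ − p₀)/p₁.
PN = (0.54147 − 0.38747) / 0.54147 ≈ 0.2844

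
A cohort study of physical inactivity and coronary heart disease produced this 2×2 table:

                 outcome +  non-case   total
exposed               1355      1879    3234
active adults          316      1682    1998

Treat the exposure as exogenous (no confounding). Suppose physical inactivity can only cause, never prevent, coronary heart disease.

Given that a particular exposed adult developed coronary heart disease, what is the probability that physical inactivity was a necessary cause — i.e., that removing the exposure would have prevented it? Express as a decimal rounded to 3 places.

p₁ = P(outcome | exposed) = 1355/3234 = 0.41899
p₀ = P(outcome | unexposed) = 316/1998 = 0.15816
Under exogeneity and monotonicity, PN = (p₁ − p₀) / p₁.
PN = (0.41899 − 0.15816) / 0.41899 = 0.26083 / 0.41899 ≈ 0.6225

PN ≈ 0.623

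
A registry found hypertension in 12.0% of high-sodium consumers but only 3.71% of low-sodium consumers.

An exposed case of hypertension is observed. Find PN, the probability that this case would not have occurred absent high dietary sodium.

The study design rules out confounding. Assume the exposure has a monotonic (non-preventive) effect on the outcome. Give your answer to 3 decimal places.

p₁ = 0.12, p₀ = 0.0371.
Under exogeneity and monotonicity, PN = (p₁ − p₀) / p₁.
PN = (0.12 − 0.0371) / 0.12 = 0.0829 / 0.12 ≈ 0.6908

PN ≈ 0.691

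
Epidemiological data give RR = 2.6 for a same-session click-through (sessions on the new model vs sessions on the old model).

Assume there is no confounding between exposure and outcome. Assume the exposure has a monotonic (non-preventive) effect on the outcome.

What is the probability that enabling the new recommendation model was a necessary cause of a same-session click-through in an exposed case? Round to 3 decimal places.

PN ≈ 0.615

Under exogeneity and monotonicity, PN = (RR − 1) / RR = 1 − 1/RR.
PN = (2.6 − 1) / 2.6 = 1.6 / 2.6 ≈ 0.6154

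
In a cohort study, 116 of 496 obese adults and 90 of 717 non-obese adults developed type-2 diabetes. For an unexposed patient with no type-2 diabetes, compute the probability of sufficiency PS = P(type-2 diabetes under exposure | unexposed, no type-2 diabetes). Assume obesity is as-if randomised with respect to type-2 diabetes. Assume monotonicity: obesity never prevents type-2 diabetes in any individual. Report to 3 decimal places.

p₁ = P(outcome | exposed) = 116/496 = 0.23387
p₀ = P(outcome | unexposed) = 90/717 = 0.12552
Under exogeneity and monotonicity, PS = (p₁ − p₀) / (1 − p₀).
PS = (0.23387 − 0.12552) / (1 − 0.12552) = 0.10835 / 0.87448 ≈ 0.1239

PS ≈ 0.124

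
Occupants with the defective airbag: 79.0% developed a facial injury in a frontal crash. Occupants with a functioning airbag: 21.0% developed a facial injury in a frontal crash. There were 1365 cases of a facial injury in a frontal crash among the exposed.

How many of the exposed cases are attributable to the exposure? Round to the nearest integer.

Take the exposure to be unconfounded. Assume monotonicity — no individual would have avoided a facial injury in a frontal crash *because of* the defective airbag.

about 1002 cases

p₁ = 0.79, p₀ = 0.21.
PN = (p₁ − p₀)/p₁ = (0.79 − 0.21) / 0.79 ≈ 0.73418.
Attributable cases ≈ PN × (exposed cases) = 0.73418 × 1365 ≈ 1002.15.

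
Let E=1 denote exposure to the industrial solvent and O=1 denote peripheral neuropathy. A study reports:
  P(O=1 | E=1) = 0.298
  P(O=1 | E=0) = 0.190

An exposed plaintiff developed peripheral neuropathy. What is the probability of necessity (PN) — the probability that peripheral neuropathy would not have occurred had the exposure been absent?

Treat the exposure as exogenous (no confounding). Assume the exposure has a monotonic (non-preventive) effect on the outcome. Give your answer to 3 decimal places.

Let p₁ = 0.298, p₀ = 0.19.
Under exogeneity and monotonicity, PN = (p₁ − p₀) / p₁.
PN = (0.298 − 0.19) / 0.298 = 0.108 / 0.298 ≈ 0.3624

PN ≈ 0.362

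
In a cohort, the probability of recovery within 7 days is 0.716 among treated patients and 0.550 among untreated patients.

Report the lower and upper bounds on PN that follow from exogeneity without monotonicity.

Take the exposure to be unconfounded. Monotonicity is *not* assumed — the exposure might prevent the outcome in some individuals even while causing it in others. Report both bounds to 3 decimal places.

0.232 ≤ PN ≤ 0.628

Let p₁ = 0.716, p₀ = 0.55.
Under exogeneity alone the bounds on PN are max{0,(p₁−p₀)/p₁} ≤ PN ≤ min{1,(1−p₀)/p₁}.
  lower = (p₁ − p₀)/p₁ = 0.166 / 0.716 ≈ 0.2318
  upper = min{1, (1 − p₀)/p₁} = 0.45 / 0.716 ≈ 0.6285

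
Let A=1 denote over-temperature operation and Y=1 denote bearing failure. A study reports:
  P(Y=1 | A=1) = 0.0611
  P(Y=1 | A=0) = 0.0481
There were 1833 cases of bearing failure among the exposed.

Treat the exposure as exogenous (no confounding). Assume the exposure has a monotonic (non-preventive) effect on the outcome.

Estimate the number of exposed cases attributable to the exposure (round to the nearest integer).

Let p₁ = 0.0611, p₀ = 0.0481.
PN = (p₁ − p₀)/p₁ = (0.0611 − 0.0481) / 0.0611 ≈ 0.21277.
Attributable cases ≈ PN × (exposed cases) = 0.21277 × 1833 ≈ 390.00.

about 390 cases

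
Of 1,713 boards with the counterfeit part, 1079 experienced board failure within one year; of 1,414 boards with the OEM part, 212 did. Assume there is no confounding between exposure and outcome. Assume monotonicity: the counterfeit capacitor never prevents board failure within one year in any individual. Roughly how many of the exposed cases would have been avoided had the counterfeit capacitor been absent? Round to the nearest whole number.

about 822 cases

p₁ = P(outcome | exposed) = 1079/1713 = 0.62989
p₀ = P(outcome | unexposed) = 212/1414 = 0.14993
PN = (p₁ − p₀)/p₁ = (0.62989 − 0.14993) / 0.62989 ≈ 0.76198.
Attributable cases ≈ PN × (exposed cases) = 0.76198 × 1079 ≈ 822.17.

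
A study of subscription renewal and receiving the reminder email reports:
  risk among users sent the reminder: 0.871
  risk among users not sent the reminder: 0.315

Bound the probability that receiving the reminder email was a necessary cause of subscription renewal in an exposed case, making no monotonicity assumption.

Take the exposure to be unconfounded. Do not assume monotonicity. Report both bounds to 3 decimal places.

0.638 ≤ PN ≤ 0.786

Let p₁ = 0.871, p₀ = 0.315.
Under exogeneity alone the bounds on PN are max{0,(p₁−p₀)/p₁} ≤ PN ≤ min{1,(1−p₀)/p₁}.
  lower = (p₁ − p₀)/p₁ = 0.556 / 0.871 ≈ 0.6383
  upper = min{1, (1 − p₀)/p₁} = 0.685 / 0.871 ≈ 0.7865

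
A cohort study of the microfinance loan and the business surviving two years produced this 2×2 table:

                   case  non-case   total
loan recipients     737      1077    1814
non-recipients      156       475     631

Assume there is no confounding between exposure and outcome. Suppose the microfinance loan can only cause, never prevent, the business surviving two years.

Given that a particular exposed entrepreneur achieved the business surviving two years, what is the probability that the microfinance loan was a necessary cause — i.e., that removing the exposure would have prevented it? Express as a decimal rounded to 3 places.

p₁ = P(outcome | exposed) = 737/1814 = 0.40628
p₀ = P(outcome | unexposed) = 156/631 = 0.24723
Under exogeneity and monotonicity, PN = (p₁ − p₀)/p₁.
PN = (0.40628 − 0.24723) / 0.40628 ≈ 0.3915

PN ≈ 0.391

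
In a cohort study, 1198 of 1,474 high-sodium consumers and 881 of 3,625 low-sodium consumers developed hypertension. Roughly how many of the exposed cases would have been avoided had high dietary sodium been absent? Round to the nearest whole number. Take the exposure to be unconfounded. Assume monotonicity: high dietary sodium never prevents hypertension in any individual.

p₁ = P(outcome | exposed) = 1198/1474 = 0.81275
p₀ = P(outcome | unexposed) = 881/3625 = 0.24303
PN = (p₁ − p₀)/p₁ = (0.81275 − 0.24303) / 0.81275 ≈ 0.70097.
Attributable cases ≈ PN × (exposed cases) = 0.70097 × 1198 ≈ 839.77.

about 840 cases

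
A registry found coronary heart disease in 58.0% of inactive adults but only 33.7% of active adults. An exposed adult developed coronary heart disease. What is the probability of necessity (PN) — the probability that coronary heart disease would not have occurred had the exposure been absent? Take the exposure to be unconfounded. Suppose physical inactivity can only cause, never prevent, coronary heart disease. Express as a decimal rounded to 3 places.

p₁ = 0.58, p₀ = 0.337.
Under exogeneity and monotonicity, PN = (p₁ − p₀) / p₁.
PN = (0.58 − 0.337) / 0.58 = 0.243 / 0.58 ≈ 0.4190

PN ≈ 0.419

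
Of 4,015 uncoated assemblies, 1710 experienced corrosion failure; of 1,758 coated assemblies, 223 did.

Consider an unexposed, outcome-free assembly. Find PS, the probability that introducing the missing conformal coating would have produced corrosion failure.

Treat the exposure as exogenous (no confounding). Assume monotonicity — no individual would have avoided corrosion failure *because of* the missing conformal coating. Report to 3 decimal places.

PS ≈ 0.342

p₁ = P(outcome | exposed) = 1710/4015 = 0.4259
p₀ = P(outcome | unexposed) = 223/1758 = 0.12685
Under exogeneity and monotonicity, PS = (p₁ − p₀) / (1 − p₀).
PS = (0.4259 − 0.12685) / (1 − 0.12685) = 0.29905 / 0.87315 ≈ 0.3425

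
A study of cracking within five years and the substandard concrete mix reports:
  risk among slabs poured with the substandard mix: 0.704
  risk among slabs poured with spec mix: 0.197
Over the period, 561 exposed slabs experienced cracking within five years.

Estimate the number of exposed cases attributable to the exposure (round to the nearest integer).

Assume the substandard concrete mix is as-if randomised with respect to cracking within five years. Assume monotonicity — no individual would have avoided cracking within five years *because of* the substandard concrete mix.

Let p₁ = 0.704, p₀ = 0.197.
PN = (p₁ − p₀)/p₁ = (0.704 − 0.197) / 0.704 ≈ 0.72017.
Attributable cases ≈ PN × (exposed cases) = 0.72017 × 561 ≈ 404.02.

about 404 cases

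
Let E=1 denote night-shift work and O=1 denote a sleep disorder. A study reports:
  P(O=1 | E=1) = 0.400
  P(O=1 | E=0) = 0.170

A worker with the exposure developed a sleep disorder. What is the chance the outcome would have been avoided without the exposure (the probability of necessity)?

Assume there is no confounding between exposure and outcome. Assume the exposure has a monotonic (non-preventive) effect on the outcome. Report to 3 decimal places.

PN ≈ 0.575

Let p₁ = 0.4, p₀ = 0.17.
Under exogeneity and monotonicity, PN = (p₁ − p₀) / p₁.
PN = (0.4 − 0.17) / 0.4 = 0.23 / 0.4 ≈ 0.5750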